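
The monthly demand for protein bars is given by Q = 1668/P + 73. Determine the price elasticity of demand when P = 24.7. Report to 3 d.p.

-0.481

At P = 24.7, Q = 140.530.
dQ/dP = −1668/P² = -2.734.
ε = (dQ/dP)(P/Q) = (-2.734)(24.7/140.530).
|ε| < 1, so demand is inelastic at this price.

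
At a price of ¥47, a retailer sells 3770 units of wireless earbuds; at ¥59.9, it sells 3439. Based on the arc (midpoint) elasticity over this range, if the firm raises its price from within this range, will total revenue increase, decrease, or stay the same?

increase

Arc ε = (-331/12.9)(53.45/3604.5) ≈ -0.380.
|ε| = 0.38 < 1, so demand is inelastic. A price rise therefore raises total revenue.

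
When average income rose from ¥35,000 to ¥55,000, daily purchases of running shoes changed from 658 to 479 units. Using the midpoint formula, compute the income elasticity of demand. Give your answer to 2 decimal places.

ΔQ = -179, ΔI = 20000. Midpoints: Ī = 45,000, Q̄ = 568.5.
ε_I = (ΔQ/ΔI)(Ī/Q̄) = (-179/20000)(45000/568.5).

-0.71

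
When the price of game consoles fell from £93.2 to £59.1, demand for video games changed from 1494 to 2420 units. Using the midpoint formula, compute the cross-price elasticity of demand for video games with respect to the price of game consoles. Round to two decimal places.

ΔQ_x = 2420 − 1494 = 926; ΔP_y = 59.1 − 93.2 = -34.1.
Midpoints: P̄_y = 76.15, Q̄_x = 1957.0.
ε_xy = (ΔQ_x/ΔP_y)(P̄_y/Q̄_x) = (926/-34.1)(76.15/1957.0).
ε_xy < 0, so the goods are complements.

-1.06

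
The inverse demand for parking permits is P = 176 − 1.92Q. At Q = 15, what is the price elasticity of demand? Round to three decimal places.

At Q = 15, P = 176 − 1.92(15) = 147.20.
dP/dQ = −1.92, so dQ/dP = 1/(−1.92) = -0.521.
ε = (dQ/dP)(P/Q) = (-0.521)(147.20/15).

-5.111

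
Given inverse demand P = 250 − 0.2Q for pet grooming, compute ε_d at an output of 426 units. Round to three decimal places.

-1.934

At Q = 426, P = 250 − 0.2(426) = 164.80.
dP/dQ = −0.2, so dQ/dP = 1/(−0.2) = -5.000.
ε = (dQ/dP)(P/Q) = (-5.000)(164.80/426).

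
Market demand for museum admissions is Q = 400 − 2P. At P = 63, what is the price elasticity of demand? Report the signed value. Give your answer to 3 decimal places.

At P = 63, Q = 274.
dQ/dP = −2.
ε = (dQ/dP)(P/Q) = (-2)(63/274).
|ε| < 1, so demand is inelastic at this price.

-0.460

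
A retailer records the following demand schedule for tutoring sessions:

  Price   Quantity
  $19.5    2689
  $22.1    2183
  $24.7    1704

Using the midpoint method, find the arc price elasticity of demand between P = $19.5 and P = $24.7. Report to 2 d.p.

At P = 19.5, Q = 2689; at P = 24.7, Q = 1704.
ΔQ = -985, ΔP = 5.2. Midpoints: P̄ = 22.10, Q̄ = 2196.5.
ε = (ΔQ/ΔP)(P̄/Q̄) = (-985/5.2)(22.10/2196.5).

-1.91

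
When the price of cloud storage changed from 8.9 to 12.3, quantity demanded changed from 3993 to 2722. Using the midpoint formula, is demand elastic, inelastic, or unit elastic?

elastic

Arc ε ≈ -1.180.
|ε| = 1.18 > 1.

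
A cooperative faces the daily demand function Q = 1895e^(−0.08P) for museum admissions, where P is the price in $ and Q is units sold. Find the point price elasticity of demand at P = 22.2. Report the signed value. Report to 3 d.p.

-1.776

At P = 22.2, Q = 320.850.
dQ/dP = −0.08·1895e^(−0.08P) = −0.08Q = -25.668.
ε = (dQ/dP)(P/Q) = (-25.668)(22.2/320.850).
|ε| > 1, so demand is elastic at this price.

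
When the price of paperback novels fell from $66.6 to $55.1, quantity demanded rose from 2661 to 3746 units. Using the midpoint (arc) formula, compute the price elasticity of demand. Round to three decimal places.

-1.792

ΔQ = 3746 − 2661 = 1085; ΔP = 55.1 − 66.6 = -11.5.
Midpoints: P̄ = 60.85, Q̄ = 3203.5.
ε = (ΔQ/ΔP)(P̄/Q̄) = (1085/-11.5)(60.85/3203.5).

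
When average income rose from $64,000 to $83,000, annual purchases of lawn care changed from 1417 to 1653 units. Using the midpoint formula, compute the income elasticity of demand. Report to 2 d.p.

ΔQ = 236, ΔI = 19000. Midpoints: Ī = 73,500, Q̄ = 1535.0.
ε_I = (ΔQ/ΔI)(Ī/Q̄) = (236/19000)(73500/1535.0).
ε_I > 0, so the good is normal.

0.59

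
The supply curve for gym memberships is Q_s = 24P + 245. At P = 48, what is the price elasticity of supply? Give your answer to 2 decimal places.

0.82

At P = 48, Q_s = 1397.
dQ_s/dP = 24.
ε_s = (dQ_s/dP)(P/Q_s) = (24)(48/1397).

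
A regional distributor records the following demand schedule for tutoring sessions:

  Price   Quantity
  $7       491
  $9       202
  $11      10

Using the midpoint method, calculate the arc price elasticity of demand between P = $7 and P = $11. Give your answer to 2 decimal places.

At P = 7, Q = 491; at P = 11, Q = 10.
ΔQ = -481, ΔP = 4. Midpoints: P̄ = 9.00, Q̄ = 250.5.
ε = (ΔQ/ΔP)(P̄/Q̄) = (-481/4)(9.00/250.5).

-4.32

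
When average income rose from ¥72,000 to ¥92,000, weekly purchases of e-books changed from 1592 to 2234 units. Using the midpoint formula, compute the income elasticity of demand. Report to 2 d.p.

ΔQ = 642, ΔI = 20000. Midpoints: Ī = 82,000, Q̄ = 1913.0.
ε_I = (ΔQ/ΔI)(Ī/Q̄) = (642/20000)(82000/1913.0).

1.38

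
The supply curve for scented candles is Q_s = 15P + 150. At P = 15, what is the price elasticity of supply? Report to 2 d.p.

0.60

At P = 15, Q_s = 375.
dQ_s/dP = 15.
ε_s = (dQ_s/dP)(P/Q_s) = (15)(15/375).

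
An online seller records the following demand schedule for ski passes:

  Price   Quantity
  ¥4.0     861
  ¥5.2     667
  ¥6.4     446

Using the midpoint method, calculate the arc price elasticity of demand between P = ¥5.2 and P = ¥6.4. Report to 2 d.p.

-1.92

At P = 5.2, Q = 667; at P = 6.4, Q = 446.
ΔQ = -221, ΔP = 1.2. Midpoints: P̄ = 5.80, Q̄ = 556.5.
ε = (ΔQ/ΔP)(P̄/Q̄) = (-221/1.2)(5.80/556.5).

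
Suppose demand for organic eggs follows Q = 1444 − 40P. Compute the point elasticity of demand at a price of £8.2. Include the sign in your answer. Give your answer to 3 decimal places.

-0.294

At P = 8.2, Q = 1116.
dQ/dP = −40.
ε = (dQ/dP)(P/Q) = (-40)(8.2/1116).
|ε| < 1, so demand is inelastic at this price.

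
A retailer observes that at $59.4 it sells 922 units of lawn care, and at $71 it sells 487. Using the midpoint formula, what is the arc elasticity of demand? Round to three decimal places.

-3.471

ΔQ = 487 − 922 = -435; ΔP = 71 − 59.4 = 11.6.
Midpoints: P̄ = 65.20, Q̄ = 704.5.
ε = (ΔQ/ΔP)(P̄/Q̄) = (-435/11.6)(65.20/704.5).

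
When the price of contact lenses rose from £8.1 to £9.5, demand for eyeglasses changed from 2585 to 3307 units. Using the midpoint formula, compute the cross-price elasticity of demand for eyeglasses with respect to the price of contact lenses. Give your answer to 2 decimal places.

1.54

ΔQ_x = 3307 − 2585 = 722; ΔP_y = 9.5 − 8.1 = 1.4.
Midpoints: P̄_y = 8.80, Q̄_x = 2946.0.
ε_xy = (ΔQ_x/ΔP_y)(P̄_y/Q̄_x) = (722/1.4)(8.80/2946.0).
ε_xy > 0, so the goods are substitutes.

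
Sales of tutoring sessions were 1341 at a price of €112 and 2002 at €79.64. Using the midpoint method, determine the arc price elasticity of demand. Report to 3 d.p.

ΔQ = 2002 − 1341 = 661; ΔP = 79.64 − 112 = -32.36.
Midpoints: P̄ = 95.82, Q̄ = 1671.5.
ε = (ΔQ/ΔP)(P̄/Q̄) = (661/-32.36)(95.82/1671.5).

-1.171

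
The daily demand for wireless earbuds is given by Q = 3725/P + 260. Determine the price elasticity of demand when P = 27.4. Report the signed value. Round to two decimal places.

-0.34

At P = 27.4, Q = 395.949.
dQ/dP = −3725/P² = -4.962.
ε = (dQ/dP)(P/Q) = (-4.962)(27.4/395.949).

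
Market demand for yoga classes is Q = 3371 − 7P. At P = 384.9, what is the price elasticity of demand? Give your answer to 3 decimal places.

-3.982

At P = 384.9, Q = 676.700.
dQ/dP = −7.
ε = (dQ/dP)(P/Q) = (-7)(384.9/676.700).
|ε| > 1, so demand is elastic at this price.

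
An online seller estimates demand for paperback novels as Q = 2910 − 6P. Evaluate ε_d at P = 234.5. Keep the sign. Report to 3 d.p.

-0.936

At P = 234.5, Q = 1503.
dQ/dP = −6.
ε = (dQ/dP)(P/Q) = (-6)(234.5/1503).
|ε| < 1, so demand is inelastic at this price.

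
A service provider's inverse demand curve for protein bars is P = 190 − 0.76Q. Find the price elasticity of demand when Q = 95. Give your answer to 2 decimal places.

-1.63

At Q = 95, P = 190 − 0.76(95) = 117.80.
dP/dQ = −0.76, so dQ/dP = 1/(−0.76) = -1.316.
ε = (dQ/dP)(P/Q) = (-1.316)(117.80/95).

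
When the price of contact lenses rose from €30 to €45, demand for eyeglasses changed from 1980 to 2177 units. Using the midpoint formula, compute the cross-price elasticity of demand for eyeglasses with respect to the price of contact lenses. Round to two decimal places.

ΔQ_x = 2177 − 1980 = 197; ΔP_y = 45 − 30 = 15.
Midpoints: P̄_y = 37.50, Q̄_x = 2078.5.
ε_xy = (ΔQ_x/ΔP_y)(P̄_y/Q̄_x) = (197/15)(37.50/2078.5).
ε_xy > 0, so the goods are substitutes.

0.24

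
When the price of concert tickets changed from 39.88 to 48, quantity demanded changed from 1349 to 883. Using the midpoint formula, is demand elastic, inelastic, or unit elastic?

elastic

Arc ε ≈ -2.260.
|ε| = 2.26 > 1.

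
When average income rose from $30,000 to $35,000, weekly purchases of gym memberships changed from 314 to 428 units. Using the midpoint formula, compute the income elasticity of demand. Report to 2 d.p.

2.00

ΔQ = 114, ΔI = 5000. Midpoints: Ī = 32,500, Q̄ = 371.0.
ε_I = (ΔQ/ΔI)(Ī/Q̄) = (114/5000)(32500/371.0).
ε_I > 0, so the good is normal.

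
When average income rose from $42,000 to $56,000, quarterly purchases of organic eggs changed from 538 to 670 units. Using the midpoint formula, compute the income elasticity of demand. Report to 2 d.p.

0.76

ΔQ = 132, ΔI = 14000. Midpoints: Ī = 49,000, Q̄ = 604.0.
ε_I = (ΔQ/ΔI)(Ī/Q̄) = (132/14000)(49000/604.0).
ε_I > 0, so the good is normal.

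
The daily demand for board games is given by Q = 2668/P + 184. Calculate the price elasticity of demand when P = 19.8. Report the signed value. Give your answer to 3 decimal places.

At P = 19.8, Q = 318.747.
dQ/dP = −2668/P² = -6.805.
ε = (dQ/dP)(P/Q) = (-6.805)(19.8/318.747).

-0.423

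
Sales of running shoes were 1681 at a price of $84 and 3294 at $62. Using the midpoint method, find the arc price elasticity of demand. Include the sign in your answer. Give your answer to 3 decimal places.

-2.152

ΔQ = 3294 − 1681 = 1613; ΔP = 62 − 84 = -22.
Midpoints: P̄ = 73.00, Q̄ = 2487.5.
ε = (ΔQ/ΔP)(P̄/Q̄) = (1613/-22)(73.00/2487.5).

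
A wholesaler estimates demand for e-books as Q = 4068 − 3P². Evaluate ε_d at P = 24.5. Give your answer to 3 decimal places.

At P = 24.5, Q = 2267.250.
dQ/dP = −6P = -147.
ε = (dQ/dP)(P/Q) = (-147)(24.5/2267.250).

-1.588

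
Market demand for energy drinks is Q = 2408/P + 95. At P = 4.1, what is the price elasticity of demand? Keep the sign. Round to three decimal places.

At P = 4.1, Q = 682.317.
dQ/dP = −2408/P² = -143.248.
ε = (dQ/dP)(P/Q) = (-143.248)(4.1/682.317).

-0.861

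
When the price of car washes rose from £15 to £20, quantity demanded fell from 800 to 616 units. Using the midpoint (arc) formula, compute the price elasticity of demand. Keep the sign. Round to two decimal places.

ΔQ = 616 − 800 = -184; ΔP = 20 − 15 = 5.
Midpoints: P̄ = 17.50, Q̄ = 708.0.
ε = (ΔQ/ΔP)(P̄/Q̄) = (-184/5)(17.50/708.0).

-0.91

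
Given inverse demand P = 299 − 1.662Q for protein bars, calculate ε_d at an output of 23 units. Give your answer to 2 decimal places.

At Q = 23, P = 299 − 1.662(23) = 260.77.
dP/dQ = −1.662, so dQ/dP = 1/(−1.662) = -0.602.
ε = (dQ/dP)(P/Q) = (-0.602)(260.77/23).

-6.82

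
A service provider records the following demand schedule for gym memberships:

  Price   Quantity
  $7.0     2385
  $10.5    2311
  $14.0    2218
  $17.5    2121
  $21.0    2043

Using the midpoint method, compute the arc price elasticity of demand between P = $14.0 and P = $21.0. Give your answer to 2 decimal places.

At P = 14.0, Q = 2218; at P = 21.0, Q = 2043.
ΔQ = -175, ΔP = 7.0. Midpoints: P̄ = 17.50, Q̄ = 2130.5.
ε = (ΔQ/ΔP)(P̄/Q̄) = (-175/7.0)(17.50/2130.5).

-0.21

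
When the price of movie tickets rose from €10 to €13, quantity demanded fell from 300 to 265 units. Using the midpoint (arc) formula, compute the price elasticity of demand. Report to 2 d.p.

ΔQ = 265 − 300 = -35; ΔP = 13 − 10 = 3.
Midpoints: P̄ = 11.50, Q̄ = 282.5.
ε = (ΔQ/ΔP)(P̄/Q̄) = (-35/3)(11.50/282.5).

-0.47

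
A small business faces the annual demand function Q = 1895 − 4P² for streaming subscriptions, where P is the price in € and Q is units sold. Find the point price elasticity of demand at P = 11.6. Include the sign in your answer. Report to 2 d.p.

-0.79

At P = 11.6, Q = 1356.760.
dQ/dP = −8P = -92.800.
ε = (dQ/dP)(P/Q) = (-92.800)(11.6/1356.760).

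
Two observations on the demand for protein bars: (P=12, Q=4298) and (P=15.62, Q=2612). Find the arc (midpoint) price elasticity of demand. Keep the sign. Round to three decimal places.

-1.862

ΔQ = 2612 − 4298 = -1686; ΔP = 15.62 − 12 = 3.62.
Midpoints: P̄ = 13.81, Q̄ = 3455.0.
ε = (ΔQ/ΔP)(P̄/Q̄) = (-1686/3.62)(13.81/3455.0).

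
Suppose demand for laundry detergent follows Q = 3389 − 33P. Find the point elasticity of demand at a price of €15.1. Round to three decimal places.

-0.172

At P = 15.1, Q = 2890.700.
dQ/dP = −33.
ε = (dQ/dP)(P/Q) = (-33)(15.1/2890.700).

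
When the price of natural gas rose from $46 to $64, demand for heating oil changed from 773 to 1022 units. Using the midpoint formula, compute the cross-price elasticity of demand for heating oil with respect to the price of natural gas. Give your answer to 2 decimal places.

0.85

ΔQ_x = 1022 − 773 = 249; ΔP_y = 64 − 46 = 18.
Midpoints: P̄_y = 55.00, Q̄_x = 897.5.
ε_xy = (ΔQ_x/ΔP_y)(P̄_y/Q̄_x) = (249/18)(55.00/897.5).
ε_xy > 0, so the goods are substitutes.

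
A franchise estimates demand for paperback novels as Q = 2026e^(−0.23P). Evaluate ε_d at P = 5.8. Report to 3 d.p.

-1.334

At P = 5.8, Q = 533.692.
dQ/dP = −0.23·2026e^(−0.23P) = −0.23Q = -122.749.
ε = (dQ/dP)(P/Q) = (-122.749)(5.8/533.692).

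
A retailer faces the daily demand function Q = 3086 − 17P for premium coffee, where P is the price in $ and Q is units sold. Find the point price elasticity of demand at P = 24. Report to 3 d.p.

-0.152

At P = 24, Q = 2678.
dQ/dP = −17.
ε = (dQ/dP)(P/Q) = (-17)(24/2678).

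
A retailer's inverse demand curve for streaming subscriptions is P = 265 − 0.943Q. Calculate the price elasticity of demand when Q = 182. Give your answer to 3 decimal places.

-0.544

At Q = 182, P = 265 − 0.943(182) = 93.37.
dP/dQ = −0.943, so dQ/dP = 1/(−0.943) = -1.060.
ε = (dQ/dP)(P/Q) = (-1.060)(93.37/182).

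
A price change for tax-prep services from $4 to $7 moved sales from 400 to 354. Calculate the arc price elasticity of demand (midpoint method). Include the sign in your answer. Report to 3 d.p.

ΔQ = 354 − 400 = -46; ΔP = 7 − 4 = 3.
Midpoints: P̄ = 5.50, Q̄ = 377.0.
ε = (ΔQ/ΔP)(P̄/Q̄) = (-46/3)(5.50/377.0).

-0.224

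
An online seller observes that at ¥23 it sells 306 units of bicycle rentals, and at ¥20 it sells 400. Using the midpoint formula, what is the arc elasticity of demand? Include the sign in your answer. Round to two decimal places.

ΔQ = 400 − 306 = 94; ΔP = 20 − 23 = -3.
Midpoints: P̄ = 21.50, Q̄ = 353.0.
ε = (ΔQ/ΔP)(P̄/Q̄) = (94/-3)(21.50/353.0).

-1.91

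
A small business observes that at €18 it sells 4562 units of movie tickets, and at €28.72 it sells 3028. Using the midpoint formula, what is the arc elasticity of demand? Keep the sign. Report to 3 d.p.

ΔQ = 3028 − 4562 = -1534; ΔP = 28.72 − 18 = 10.72.
Midpoints: P̄ = 23.36, Q̄ = 3795.0.
ε = (ΔQ/ΔP)(P̄/Q̄) = (-1534/10.72)(23.36/3795.0).

-0.881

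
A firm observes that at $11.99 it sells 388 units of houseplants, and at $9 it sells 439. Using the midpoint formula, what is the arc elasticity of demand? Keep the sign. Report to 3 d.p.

ΔQ = 439 − 388 = 51; ΔP = 9 − 11.99 = -2.99.
Midpoints: P̄ = 10.50, Q̄ = 413.5.
ε = (ΔQ/ΔP)(P̄/Q̄) = (51/-2.99)(10.50/413.5).

-0.433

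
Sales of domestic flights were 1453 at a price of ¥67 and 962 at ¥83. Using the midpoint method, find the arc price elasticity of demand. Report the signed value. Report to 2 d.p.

ΔQ = 962 − 1453 = -491; ΔP = 83 − 67 = 16.
Midpoints: P̄ = 75.00, Q̄ = 1207.5.
ε = (ΔQ/ΔP)(P̄/Q̄) = (-491/16)(75.00/1207.5).

-1.91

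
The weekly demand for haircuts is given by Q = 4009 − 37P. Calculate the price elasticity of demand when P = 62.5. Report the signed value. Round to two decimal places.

At P = 62.5, Q = 1696.500.
dQ/dP = −37.
ε = (dQ/dP)(P/Q) = (-37)(62.5/1696.500).

-1.36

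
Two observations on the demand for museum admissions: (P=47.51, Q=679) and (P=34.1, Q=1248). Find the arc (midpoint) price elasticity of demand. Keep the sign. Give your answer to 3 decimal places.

ΔQ = 1248 − 679 = 569; ΔP = 34.1 − 47.51 = -13.41.
Midpoints: P̄ = 40.80, Q̄ = 963.5.
ε = (ΔQ/ΔP)(P̄/Q̄) = (569/-13.41)(40.80/963.5).

-1.797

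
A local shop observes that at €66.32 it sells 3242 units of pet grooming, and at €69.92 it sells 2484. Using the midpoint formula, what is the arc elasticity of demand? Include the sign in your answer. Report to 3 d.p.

-5.010

ΔQ = 2484 − 3242 = -758; ΔP = 69.92 − 66.32 = 3.6.
Midpoints: P̄ = 68.12, Q̄ = 2863.0.
ε = (ΔQ/ΔP)(P̄/Q̄) = (-758/3.6)(68.12/2863.0).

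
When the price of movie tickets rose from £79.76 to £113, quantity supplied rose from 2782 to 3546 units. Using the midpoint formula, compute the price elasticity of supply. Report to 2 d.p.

ΔQ = 3546 − 2782 = 764; ΔP = 113 − 79.76 = 33.24.
Midpoints: P̄ = 96.38, Q̄ = 3164.0.
ε_s = (ΔQ/ΔP)(P̄/Q̄) = (764/33.24)(96.38/3164.0).

0.70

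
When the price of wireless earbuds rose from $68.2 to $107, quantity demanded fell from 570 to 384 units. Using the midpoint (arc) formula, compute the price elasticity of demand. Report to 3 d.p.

ΔQ = 384 − 570 = -186; ΔP = 107 − 68.2 = 38.8.
Midpoints: P̄ = 87.60, Q̄ = 477.0.
ε = (ΔQ/ΔP)(P̄/Q̄) = (-186/38.8)(87.60/477.0).

-0.880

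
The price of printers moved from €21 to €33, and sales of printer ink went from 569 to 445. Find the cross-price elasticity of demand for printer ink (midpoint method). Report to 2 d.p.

-0.55

ΔQ_x = 445 − 569 = -124; ΔP_y = 33 − 21 = 12.
Midpoints: P̄_y = 27.00, Q̄_x = 507.0.
ε_xy = (ΔQ_x/ΔP_y)(P̄_y/Q̄_x) = (-124/12)(27.00/507.0).
ε_xy < 0, so the goods are complements.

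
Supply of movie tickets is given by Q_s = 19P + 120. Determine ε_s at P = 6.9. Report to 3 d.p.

0.522

At P = 6.9, Q_s = 251.10.
dQ_s/dP = 19.
ε_s = (dQ_s/dP)(P/Q_s) = (19)(6.9/251.10).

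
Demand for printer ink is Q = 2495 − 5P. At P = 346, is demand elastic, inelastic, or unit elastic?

elastic

Q = 765, dQ/dP = -5.
ε = (dQ/dP)(P/Q) ≈ -2.261.
|ε| = 2.26 > 1.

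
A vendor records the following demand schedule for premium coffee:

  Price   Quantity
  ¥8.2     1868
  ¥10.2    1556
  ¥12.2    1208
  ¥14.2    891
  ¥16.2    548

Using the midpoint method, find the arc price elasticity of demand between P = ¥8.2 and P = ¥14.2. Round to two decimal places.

-1.32

At P = 8.2, Q = 1868; at P = 14.2, Q = 891.
ΔQ = -977, ΔP = 6.0. Midpoints: P̄ = 11.20, Q̄ = 1379.5.
ε = (ΔQ/ΔP)(P̄/Q̄) = (-977/6.0)(11.20/1379.5).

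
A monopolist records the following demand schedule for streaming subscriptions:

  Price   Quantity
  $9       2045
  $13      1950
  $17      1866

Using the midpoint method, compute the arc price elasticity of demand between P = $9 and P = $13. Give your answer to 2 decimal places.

-0.13

At P = 9, Q = 2045; at P = 13, Q = 1950.
ΔQ = -95, ΔP = 4. Midpoints: P̄ = 11.00, Q̄ = 1997.5.
ε = (ΔQ/ΔP)(P̄/Q̄) = (-95/4)(11.00/1997.5).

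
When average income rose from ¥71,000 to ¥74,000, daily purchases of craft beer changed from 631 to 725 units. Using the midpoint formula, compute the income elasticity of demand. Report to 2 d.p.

3.35

ΔQ = 94, ΔI = 3000. Midpoints: Ī = 72,500, Q̄ = 678.0.
ε_I = (ΔQ/ΔI)(Ī/Q̄) = (94/3000)(72500/678.0).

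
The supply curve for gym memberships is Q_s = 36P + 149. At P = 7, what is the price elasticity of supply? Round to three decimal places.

0.628

At P = 7, Q_s = 401.
dQ_s/dP = 36.
ε_s = (dQ_s/dP)(P/Q_s) = (36)(7/401).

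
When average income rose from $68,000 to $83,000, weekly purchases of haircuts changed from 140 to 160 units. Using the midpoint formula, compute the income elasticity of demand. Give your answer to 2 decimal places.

ΔQ = 20, ΔI = 15000. Midpoints: Ī = 75,500, Q̄ = 150.0.
ε_I = (ΔQ/ΔI)(Ī/Q̄) = (20/15000)(75500/150.0).

0.67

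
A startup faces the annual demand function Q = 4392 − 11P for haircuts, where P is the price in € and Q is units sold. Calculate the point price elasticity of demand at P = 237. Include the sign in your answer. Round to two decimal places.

-1.46

At P = 237, Q = 1785.
dQ/dP = −11.
ε = (dQ/dP)(P/Q) = (-11)(237/1785).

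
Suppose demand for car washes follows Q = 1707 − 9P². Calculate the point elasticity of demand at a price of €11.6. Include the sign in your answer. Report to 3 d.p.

At P = 11.6, Q = 495.960.
dQ/dP = −18P = -208.800.
ε = (dQ/dP)(P/Q) = (-208.800)(11.6/495.960).

-4.884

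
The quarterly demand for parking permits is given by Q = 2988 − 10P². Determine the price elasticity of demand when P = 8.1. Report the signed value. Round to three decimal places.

-0.563

At P = 8.1, Q = 2331.900.
dQ/dP = −20P = -162.
ε = (dQ/dP)(P/Q) = (-162)(8.1/2331.900).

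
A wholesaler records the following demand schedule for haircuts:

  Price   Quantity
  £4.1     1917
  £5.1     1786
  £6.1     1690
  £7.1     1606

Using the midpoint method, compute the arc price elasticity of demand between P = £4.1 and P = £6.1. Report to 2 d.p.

-0.32

At P = 4.1, Q = 1917; at P = 6.1, Q = 1690.
ΔQ = -227, ΔP = 2.0. Midpoints: P̄ = 5.10, Q̄ = 1803.5.
ε = (ΔQ/ΔP)(P̄/Q̄) = (-227/2.0)(5.10/1803.5).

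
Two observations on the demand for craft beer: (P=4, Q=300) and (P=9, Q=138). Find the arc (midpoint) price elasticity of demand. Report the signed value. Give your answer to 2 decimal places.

-0.96

ΔQ = 138 − 300 = -162; ΔP = 9 − 4 = 5.
Midpoints: P̄ = 6.50, Q̄ = 219.0.
ε = (ΔQ/ΔP)(P̄/Q̄) = (-162/5)(6.50/219.0).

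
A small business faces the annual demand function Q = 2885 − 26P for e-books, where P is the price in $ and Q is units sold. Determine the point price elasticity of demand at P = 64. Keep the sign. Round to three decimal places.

At P = 64, Q = 1221.
dQ/dP = −26.
ε = (dQ/dP)(P/Q) = (-26)(64/1221).
|ε| > 1, so demand is elastic at this price.

-1.363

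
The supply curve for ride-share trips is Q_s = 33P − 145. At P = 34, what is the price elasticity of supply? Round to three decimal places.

At P = 34, Q_s = 977.
dQ_s/dP = 33.
ε_s = (dQ_s/dP)(P/Q_s) = (33)(34/977).

1.148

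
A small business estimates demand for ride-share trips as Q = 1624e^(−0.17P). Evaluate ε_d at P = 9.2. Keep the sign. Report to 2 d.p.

-1.56

At P = 9.2, Q = 339.899.
dQ/dP = −0.17·1624e^(−0.17P) = −0.17Q = -57.783.
ε = (dQ/dP)(P/Q) = (-57.783)(9.2/339.899).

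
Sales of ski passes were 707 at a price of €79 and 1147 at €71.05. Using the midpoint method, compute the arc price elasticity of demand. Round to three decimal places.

-4.479

ΔQ = 1147 − 707 = 440; ΔP = 71.05 − 79 = -7.95.
Midpoints: P̄ = 75.03, Q̄ = 927.0.
ε = (ΔQ/ΔP)(P̄/Q̄) = (440/-7.95)(75.03/927.0).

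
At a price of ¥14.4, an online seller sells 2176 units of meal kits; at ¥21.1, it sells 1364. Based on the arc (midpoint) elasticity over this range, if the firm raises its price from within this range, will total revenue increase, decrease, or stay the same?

decrease

Arc ε = (-812/6.7)(17.75/1770.0) ≈ -1.215.
|ε| = 1.22 > 1, so demand is elastic. A price rise therefore reduces total revenue.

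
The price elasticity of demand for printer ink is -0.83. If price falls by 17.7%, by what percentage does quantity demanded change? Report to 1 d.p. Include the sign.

%ΔQ ≈ ε × %ΔP = (-0.83)(-17.7%) = 14.69%.

14.7%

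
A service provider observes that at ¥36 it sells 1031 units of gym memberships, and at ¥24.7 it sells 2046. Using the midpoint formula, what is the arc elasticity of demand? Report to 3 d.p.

-1.772

ΔQ = 2046 − 1031 = 1015; ΔP = 24.7 − 36 = -11.3.
Midpoints: P̄ = 30.35, Q̄ = 1538.5.
ε = (ΔQ/ΔP)(P̄/Q̄) = (1015/-11.3)(30.35/1538.5).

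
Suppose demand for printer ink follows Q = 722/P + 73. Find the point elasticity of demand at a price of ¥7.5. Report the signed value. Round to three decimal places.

-0.569

At P = 7.5, Q = 169.267.
dQ/dP = −722/P² = -12.836.
ε = (dQ/dP)(P/Q) = (-12.836)(7.5/169.267).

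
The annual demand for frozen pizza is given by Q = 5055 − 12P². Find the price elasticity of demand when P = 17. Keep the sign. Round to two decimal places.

At P = 17, Q = 1587.
dQ/dP = −24P = -408.
ε = (dQ/dP)(P/Q) = (-408)(17/1587).
|ε| > 1, so demand is elastic at this price.

-4.37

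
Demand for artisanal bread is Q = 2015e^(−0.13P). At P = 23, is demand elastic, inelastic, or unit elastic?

elastic

Q = 101.329, dQ/dP = -13.173.
ε = (dQ/dP)(P/Q) ≈ -2.990.
|ε| = 2.99 > 1.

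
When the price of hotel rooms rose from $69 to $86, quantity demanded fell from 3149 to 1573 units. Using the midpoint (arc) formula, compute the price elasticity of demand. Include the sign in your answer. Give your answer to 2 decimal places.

ΔQ = 1573 − 3149 = -1576; ΔP = 86 − 69 = 17.
Midpoints: P̄ = 77.50, Q̄ = 2361.0.
ε = (ΔQ/ΔP)(P̄/Q̄) = (-1576/17)(77.50/2361.0).

-3.04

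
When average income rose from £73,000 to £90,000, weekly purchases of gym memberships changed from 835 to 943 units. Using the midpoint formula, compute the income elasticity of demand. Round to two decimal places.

0.58

ΔQ = 108, ΔI = 17000. Midpoints: Ī = 81,500, Q̄ = 889.0.
ε_I = (ΔQ/ΔI)(Ī/Q̄) = (108/17000)(81500/889.0).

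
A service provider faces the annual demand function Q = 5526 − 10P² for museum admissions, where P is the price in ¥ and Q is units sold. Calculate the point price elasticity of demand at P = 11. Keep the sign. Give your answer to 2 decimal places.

-0.56

At P = 11, Q = 4316.
dQ/dP = −20P = -220.
ε = (dQ/dP)(P/Q) = (-220)(11/4316).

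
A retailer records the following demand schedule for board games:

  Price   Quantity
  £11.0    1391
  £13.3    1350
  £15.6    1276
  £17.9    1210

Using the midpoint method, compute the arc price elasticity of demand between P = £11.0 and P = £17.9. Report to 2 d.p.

At P = 11.0, Q = 1391; at P = 17.9, Q = 1210.
ΔQ = -181, ΔP = 6.9. Midpoints: P̄ = 14.45, Q̄ = 1300.5.
ε = (ΔQ/ΔP)(P̄/Q̄) = (-181/6.9)(14.45/1300.5).

-0.29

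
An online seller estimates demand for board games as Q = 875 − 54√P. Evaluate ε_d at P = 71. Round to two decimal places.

At P = 71, Q = 419.988.
dQ/dP = −54/(2√P) = -3.204.
ε = (dQ/dP)(P/Q) = (-3.204)(71/419.988).

-0.54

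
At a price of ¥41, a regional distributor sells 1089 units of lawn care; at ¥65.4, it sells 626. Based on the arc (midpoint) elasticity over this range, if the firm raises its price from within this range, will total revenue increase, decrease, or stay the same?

Arc ε = (-463/24.4)(53.20/857.5) ≈ -1.177.
|ε| = 1.18 > 1, so demand is elastic. A price rise therefore reduces total revenue.

decrease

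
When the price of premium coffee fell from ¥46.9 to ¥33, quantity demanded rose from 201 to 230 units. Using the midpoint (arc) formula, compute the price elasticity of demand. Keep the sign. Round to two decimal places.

-0.39

ΔQ = 230 − 201 = 29; ΔP = 33 − 46.9 = -13.9.
Midpoints: P̄ = 39.95, Q̄ = 215.5.
ε = (ΔQ/ΔP)(P̄/Q̄) = (29/-13.9)(39.95/215.5).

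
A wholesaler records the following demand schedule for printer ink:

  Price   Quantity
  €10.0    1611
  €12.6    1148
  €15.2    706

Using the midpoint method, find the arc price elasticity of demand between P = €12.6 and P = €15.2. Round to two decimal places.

At P = 12.6, Q = 1148; at P = 15.2, Q = 706.
ΔQ = -442, ΔP = 2.6. Midpoints: P̄ = 13.90, Q̄ = 927.0.
ε = (ΔQ/ΔP)(P̄/Q̄) = (-442/2.6)(13.90/927.0).

-2.55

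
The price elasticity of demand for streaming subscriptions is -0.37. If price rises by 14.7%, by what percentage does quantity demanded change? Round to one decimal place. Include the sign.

%ΔQ ≈ ε × %ΔP = (-0.37)(14.7%) = -5.44%.

-5.4%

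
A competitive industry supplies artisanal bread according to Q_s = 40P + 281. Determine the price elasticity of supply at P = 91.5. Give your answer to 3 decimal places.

0.929

At P = 91.5, Q_s = 3941.
dQ_s/dP = 40.
ε_s = (dQ_s/dP)(P/Q_s) = (40)(91.5/3941).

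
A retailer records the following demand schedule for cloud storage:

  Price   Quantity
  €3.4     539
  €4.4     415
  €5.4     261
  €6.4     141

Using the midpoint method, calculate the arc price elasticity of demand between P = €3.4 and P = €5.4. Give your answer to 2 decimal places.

At P = 3.4, Q = 539; at P = 5.4, Q = 261.
ΔQ = -278, ΔP = 2.0. Midpoints: P̄ = 4.40, Q̄ = 400.0.
ε = (ΔQ/ΔP)(P̄/Q̄) = (-278/2.0)(4.40/400.0).

-1.53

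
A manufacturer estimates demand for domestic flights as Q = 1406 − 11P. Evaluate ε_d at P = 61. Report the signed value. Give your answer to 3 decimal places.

At P = 61, Q = 735.
dQ/dP = −11.
ε = (dQ/dP)(P/Q) = (-11)(61/735).
|ε| < 1, so demand is inelastic at this price.

-0.913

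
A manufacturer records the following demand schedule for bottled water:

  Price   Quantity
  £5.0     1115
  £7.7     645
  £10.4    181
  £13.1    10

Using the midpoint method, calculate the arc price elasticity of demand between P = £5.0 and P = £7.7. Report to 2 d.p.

-1.26

At P = 5.0, Q = 1115; at P = 7.7, Q = 645.
ΔQ = -470, ΔP = 2.7. Midpoints: P̄ = 6.35, Q̄ = 880.0.
ε = (ΔQ/ΔP)(P̄/Q̄) = (-470/2.7)(6.35/880.0).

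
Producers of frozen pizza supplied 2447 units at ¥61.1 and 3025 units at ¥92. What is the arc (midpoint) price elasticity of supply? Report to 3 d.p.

0.523

ΔQ = 3025 − 2447 = 578; ΔP = 92 − 61.1 = 30.9.
Midpoints: P̄ = 76.55, Q̄ = 2736.0.
ε_s = (ΔQ/ΔP)(P̄/Q̄) = (578/30.9)(76.55/2736.0).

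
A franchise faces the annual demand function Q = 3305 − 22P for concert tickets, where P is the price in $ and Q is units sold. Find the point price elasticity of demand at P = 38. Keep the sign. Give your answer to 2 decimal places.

At P = 38, Q = 2469.
dQ/dP = −22.
ε = (dQ/dP)(P/Q) = (-22)(38/2469).
|ε| < 1, so demand is inelastic at this price.

-0.34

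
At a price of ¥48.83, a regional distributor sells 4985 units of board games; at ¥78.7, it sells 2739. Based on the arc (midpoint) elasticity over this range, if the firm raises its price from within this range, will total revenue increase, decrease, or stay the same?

Arc ε = (-2246/29.87)(63.77/3862.0) ≈ -1.241.
|ε| = 1.24 > 1, so demand is elastic. A price rise therefore reduces total revenue.

decrease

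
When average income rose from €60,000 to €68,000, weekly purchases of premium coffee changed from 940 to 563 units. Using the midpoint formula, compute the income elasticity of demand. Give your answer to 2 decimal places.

ΔQ = -377, ΔI = 8000. Midpoints: Ī = 64,000, Q̄ = 751.5.
ε_I = (ΔQ/ΔI)(Ī/Q̄) = (-377/8000)(64000/751.5).
ε_I < 0, so the good is inferior.

-4.01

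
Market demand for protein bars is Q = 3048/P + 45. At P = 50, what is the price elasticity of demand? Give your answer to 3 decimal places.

At P = 50, Q = 105.960.
dQ/dP = −3048/P² = -1.219.
ε = (dQ/dP)(P/Q) = (-1.219)(50/105.960).
|ε| < 1, so demand is inelastic at this price.

-0.575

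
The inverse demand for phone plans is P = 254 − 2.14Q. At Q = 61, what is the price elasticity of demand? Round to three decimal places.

At Q = 61, P = 254 − 2.14(61) = 123.46.
dP/dQ = −2.14, so dQ/dP = 1/(−2.14) = -0.467.
ε = (dQ/dP)(P/Q) = (-0.467)(123.46/61).

-0.946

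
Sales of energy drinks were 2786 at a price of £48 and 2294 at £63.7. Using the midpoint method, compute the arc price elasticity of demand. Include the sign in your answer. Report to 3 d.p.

-0.689

ΔQ = 2294 − 2786 = -492; ΔP = 63.7 − 48 = 15.7.
Midpoints: P̄ = 55.85, Q̄ = 2540.0.
ε = (ΔQ/ΔP)(P̄/Q̄) = (-492/15.7)(55.85/2540.0).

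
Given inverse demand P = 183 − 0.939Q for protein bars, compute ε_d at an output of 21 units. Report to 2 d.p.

At Q = 21, P = 183 − 0.939(21) = 163.28.
dP/dQ = −0.939, so dQ/dP = 1/(−0.939) = -1.065.
ε = (dQ/dP)(P/Q) = (-1.065)(163.28/21).

-8.28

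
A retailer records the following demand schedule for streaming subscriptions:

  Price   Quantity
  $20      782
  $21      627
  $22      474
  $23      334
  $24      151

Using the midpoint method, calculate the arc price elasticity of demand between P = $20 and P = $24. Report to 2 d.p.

-7.44

At P = 20, Q = 782; at P = 24, Q = 151.
ΔQ = -631, ΔP = 4. Midpoints: P̄ = 22.00, Q̄ = 466.5.
ε = (ΔQ/ΔP)(P̄/Q̄) = (-631/4)(22.00/466.5).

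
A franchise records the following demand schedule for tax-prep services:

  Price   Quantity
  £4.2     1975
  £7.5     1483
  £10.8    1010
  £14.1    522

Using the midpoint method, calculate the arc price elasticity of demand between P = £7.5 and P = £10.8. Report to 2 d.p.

-1.05

At P = 7.5, Q = 1483; at P = 10.8, Q = 1010.
ΔQ = -473, ΔP = 3.3. Midpoints: P̄ = 9.15, Q̄ = 1246.5.
ε = (ΔQ/ΔP)(P̄/Q̄) = (-473/3.3)(9.15/1246.5).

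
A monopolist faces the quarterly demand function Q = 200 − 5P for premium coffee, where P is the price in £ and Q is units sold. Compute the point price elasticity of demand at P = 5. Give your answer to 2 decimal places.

-0.14

At P = 5, Q = 175.
dQ/dP = −5.
ε = (dQ/dP)(P/Q) = (-5)(5/175).
|ε| < 1, so demand is inelastic at this price.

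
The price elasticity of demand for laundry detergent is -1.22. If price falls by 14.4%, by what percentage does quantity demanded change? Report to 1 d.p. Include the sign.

%ΔQ ≈ ε × %ΔP = (-1.22)(-14.4%) = 17.57%.

17.6%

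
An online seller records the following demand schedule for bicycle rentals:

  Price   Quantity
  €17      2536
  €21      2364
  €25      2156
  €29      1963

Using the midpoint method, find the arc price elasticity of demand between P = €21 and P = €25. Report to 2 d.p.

At P = 21, Q = 2364; at P = 25, Q = 2156.
ΔQ = -208, ΔP = 4. Midpoints: P̄ = 23.00, Q̄ = 2260.0.
ε = (ΔQ/ΔP)(P̄/Q̄) = (-208/4)(23.00/2260.0).

-0.53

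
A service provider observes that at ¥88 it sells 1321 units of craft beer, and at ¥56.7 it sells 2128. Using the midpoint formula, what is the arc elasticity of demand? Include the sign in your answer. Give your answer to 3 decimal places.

ΔQ = 2128 − 1321 = 807; ΔP = 56.7 − 88 = -31.3.
Midpoints: P̄ = 72.35, Q̄ = 1724.5.
ε = (ΔQ/ΔP)(P̄/Q̄) = (807/-31.3)(72.35/1724.5).

-1.082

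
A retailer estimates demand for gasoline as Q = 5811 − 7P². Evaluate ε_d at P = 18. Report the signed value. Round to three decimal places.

-1.280

At P = 18, Q = 3543.
dQ/dP = −14P = -252.
ε = (dQ/dP)(P/Q) = (-252)(18/3543).
|ε| > 1, so demand is elastic at this price.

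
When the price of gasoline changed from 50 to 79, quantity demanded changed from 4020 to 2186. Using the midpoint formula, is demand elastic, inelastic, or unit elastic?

Arc ε ≈ -1.315.
|ε| = 1.31 > 1.

elastic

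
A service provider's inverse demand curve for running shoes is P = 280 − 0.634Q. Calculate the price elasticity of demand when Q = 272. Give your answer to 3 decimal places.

At Q = 272, P = 280 − 0.634(272) = 107.55.
dP/dQ = −0.634, so dQ/dP = 1/(−0.634) = -1.577.
ε = (dQ/dP)(P/Q) = (-1.577)(107.55/272).

-0.624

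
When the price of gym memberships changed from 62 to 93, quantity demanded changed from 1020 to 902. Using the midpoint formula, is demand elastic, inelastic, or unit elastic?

inelastic

Arc ε ≈ -0.307.
|ε| = 0.31 < 1.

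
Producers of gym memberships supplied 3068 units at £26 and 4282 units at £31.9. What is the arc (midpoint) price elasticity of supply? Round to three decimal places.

ΔQ = 4282 − 3068 = 1214; ΔP = 31.9 − 26 = 5.9.
Midpoints: P̄ = 28.95, Q̄ = 3675.0.
ε_s = (ΔQ/ΔP)(P̄/Q̄) = (1214/5.9)(28.95/3675.0).

1.621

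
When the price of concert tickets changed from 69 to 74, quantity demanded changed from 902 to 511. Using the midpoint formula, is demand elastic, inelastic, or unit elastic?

Arc ε ≈ -7.914.
|ε| = 7.91 > 1.

elastic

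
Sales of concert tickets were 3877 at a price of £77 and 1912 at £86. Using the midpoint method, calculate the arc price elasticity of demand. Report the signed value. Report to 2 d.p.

-6.15

ΔQ = 1912 − 3877 = -1965; ΔP = 86 − 77 = 9.
Midpoints: P̄ = 81.50, Q̄ = 2894.5.
ε = (ΔQ/ΔP)(P̄/Q̄) = (-1965/9)(81.50/2894.5).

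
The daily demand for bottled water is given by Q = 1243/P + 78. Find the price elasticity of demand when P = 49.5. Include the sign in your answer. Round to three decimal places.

At P = 49.5, Q = 103.111.
dQ/dP = −1243/P² = -0.507.
ε = (dQ/dP)(P/Q) = (-0.507)(49.5/103.111).

-0.244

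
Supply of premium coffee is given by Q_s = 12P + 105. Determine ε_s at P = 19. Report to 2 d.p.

At P = 19, Q_s = 333.
dQ_s/dP = 12.
ε_s = (dQ_s/dP)(P/Q_s) = (12)(19/333).

0.68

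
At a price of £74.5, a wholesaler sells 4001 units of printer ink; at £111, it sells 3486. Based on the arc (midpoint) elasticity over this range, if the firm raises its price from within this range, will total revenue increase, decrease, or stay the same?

increase

Arc ε = (-515/36.5)(92.75/3743.5) ≈ -0.350.
|ε| = 0.35 < 1, so demand is inelastic. A price rise therefore raises total revenue.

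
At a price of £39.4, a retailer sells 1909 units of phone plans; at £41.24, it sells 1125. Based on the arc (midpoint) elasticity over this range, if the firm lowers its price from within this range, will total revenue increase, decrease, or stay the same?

Arc ε = (-784/1.84)(40.32/1517.0) ≈ -11.325.
|ε| = 11.32 > 1, so demand is elastic. A price cut therefore raises total revenue.

increase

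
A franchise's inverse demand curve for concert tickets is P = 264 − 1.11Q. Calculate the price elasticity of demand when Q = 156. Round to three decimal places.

At Q = 156, P = 264 − 1.11(156) = 90.84.
dP/dQ = −1.11, so dQ/dP = 1/(−1.11) = -0.901.
ε = (dQ/dP)(P/Q) = (-0.901)(90.84/156).

-0.525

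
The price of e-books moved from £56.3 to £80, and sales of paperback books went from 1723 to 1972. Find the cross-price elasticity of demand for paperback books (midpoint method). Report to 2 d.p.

0.39

ΔQ_x = 1972 − 1723 = 249; ΔP_y = 80 − 56.3 = 23.7.
Midpoints: P̄_y = 68.15, Q̄_x = 1847.5.
ε_xy = (ΔQ_x/ΔP_y)(P̄_y/Q̄_x) = (249/23.7)(68.15/1847.5).
ε_xy > 0, so the goods are substitutes.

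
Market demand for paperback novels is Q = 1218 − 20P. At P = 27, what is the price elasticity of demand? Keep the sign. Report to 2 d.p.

At P = 27, Q = 678.
dQ/dP = −20.
ε = (dQ/dP)(P/Q) = (-20)(27/678).

-0.80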